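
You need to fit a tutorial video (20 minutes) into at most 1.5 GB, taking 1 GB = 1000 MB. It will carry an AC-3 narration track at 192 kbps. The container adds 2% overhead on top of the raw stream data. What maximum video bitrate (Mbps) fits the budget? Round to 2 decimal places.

Budget: 1.5 GB = 12000.0 Mb.
Stream payload after overhead: 12000.0 / 1.02 = 11764.7 Mb.
20 min = 1200 s
Total bitrate budget: 11764.7 Mb / 1200 s = 9.804 Mbps.
Audio: 192 kbps = 0.192 Mbps.
Video: 9.804 − 0.192 = 9.612 Mbps.

9.61 Mbps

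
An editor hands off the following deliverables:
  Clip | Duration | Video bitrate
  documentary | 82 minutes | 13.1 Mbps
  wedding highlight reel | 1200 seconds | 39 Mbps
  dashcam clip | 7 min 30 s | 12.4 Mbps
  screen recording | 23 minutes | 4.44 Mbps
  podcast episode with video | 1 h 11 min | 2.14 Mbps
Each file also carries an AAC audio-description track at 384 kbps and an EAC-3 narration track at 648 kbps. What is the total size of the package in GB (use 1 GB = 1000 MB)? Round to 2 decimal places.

18.08 GB

Audio total: 384 + 648 = 1032 kbps = 1.032 Mbps.
documentary: 14.132 Mbps × 4920 s = 69529.4 Mb
wedding highlight reel: 40.032 Mbps × 1200 s = 48038.4 Mb
dashcam clip: 13.432 Mbps × 450 s = 6044.4 Mb
screen recording: 5.472 Mbps × 1380 s = 7551.4 Mb
podcast episode with video: 3.172 Mbps × 4260 s = 13512.7 Mb
Total: 144676.3 Mb = 18084.5 MB.
= 18.08 GB.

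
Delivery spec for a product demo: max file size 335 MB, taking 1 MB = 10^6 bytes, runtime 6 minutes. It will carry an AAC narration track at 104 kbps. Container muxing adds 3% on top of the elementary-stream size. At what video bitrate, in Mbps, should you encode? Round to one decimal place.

Budget: 335 MB = 2680.0 Mb.
Stream payload after overhead: 2680.0 / 1.03 = 2601.9 Mb.
6 min = 360 s
Total bitrate budget: 2601.9 Mb / 360 s = 7.228 Mbps.
Audio: 104 kbps = 0.104 Mbps.
Video: 7.228 − 0.104 = 7.124 Mbps.

7.1 Mbps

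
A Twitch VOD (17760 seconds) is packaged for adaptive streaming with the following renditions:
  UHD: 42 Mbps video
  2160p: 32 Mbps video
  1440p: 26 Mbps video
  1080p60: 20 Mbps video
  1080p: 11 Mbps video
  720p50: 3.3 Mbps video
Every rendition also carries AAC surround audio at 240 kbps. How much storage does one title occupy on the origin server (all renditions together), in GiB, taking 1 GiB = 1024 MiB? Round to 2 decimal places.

280.65 GiB

Audio: 240 kbps = 0.240 Mbps.
Sum of rendition bitrates: (42+0.240) + (32+0.240) + (26+0.240) + (20+0.240) + (11+0.240) + (3.3+0.240) = 135.740 Mbps.
× 17760 s = 2,410,742 Mb = 301,343 MB = 280.6 GiB.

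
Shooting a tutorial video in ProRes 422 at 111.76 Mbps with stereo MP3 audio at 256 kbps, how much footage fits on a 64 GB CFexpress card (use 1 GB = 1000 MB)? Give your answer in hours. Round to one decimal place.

Audio: 256 kbps = 0.256 Mbps.
Total bitrate: 111.76 + 0.256 = 112.016 Mbps.
Capacity: 64 GB = 512,000 Mb.
Recording time: 512,000 / 112.016 = 4,571 s ≈ 1.27 hours.

1.3 hours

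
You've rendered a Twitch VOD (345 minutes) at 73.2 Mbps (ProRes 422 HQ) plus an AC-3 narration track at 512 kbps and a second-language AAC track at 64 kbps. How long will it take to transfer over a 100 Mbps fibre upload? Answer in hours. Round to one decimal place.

345 min = 20700 s
Audio total: 512 + 64 = 576 kbps = 0.576 Mbps.
Total bitrate: 73.776 Mbps.
File: 73.776 Mbps × 20700 s = 1527163.2 Mb.
At 100 Mbps: 1527163.2 / 100 = 15271.6 s ≈ 4.24 hours.

4.2 hours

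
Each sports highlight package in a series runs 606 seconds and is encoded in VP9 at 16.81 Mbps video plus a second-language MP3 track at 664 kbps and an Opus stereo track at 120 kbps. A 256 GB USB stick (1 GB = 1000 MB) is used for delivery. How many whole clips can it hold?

Audio total: 664 + 120 = 784 kbps = 0.784 Mbps.
Total bitrate: 17.594 Mbps.
Per item: 17.594 Mbps × 606 s = 10,662 Mb = 1,333 MB.
Capacity: 256 GB = 2,048,000 Mb; 192.08 items → 192 complete.

192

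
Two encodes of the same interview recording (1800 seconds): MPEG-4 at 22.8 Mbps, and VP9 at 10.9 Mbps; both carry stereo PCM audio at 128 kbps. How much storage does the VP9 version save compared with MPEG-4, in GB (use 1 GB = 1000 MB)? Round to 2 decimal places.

2.68 GB

Audio: 128 kbps = 0.128 Mbps.
MPEG-4: 22.928 Mbps × 1800 s = 41270.4 Mb = 5.159 GB.
VP9: 11.028 Mbps × 1800 s = 19850.4 Mb = 2.481 GB.
Saving: 5.159 − 2.481 = 2.678 GB.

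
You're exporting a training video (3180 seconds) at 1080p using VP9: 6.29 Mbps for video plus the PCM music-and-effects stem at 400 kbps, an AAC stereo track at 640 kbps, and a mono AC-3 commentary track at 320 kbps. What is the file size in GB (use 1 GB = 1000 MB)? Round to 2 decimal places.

Audio total: 400 + 640 + 320 = 1360 kbps = 1.360 Mbps.
Total bitrate: 6.29 + 1.360 = 7.650 Mbps.
Stream data: 7.650 Mbps × 3180 s = 24327.0 Mb.
24,327 Mb ÷ 8 = 3,041 MB → 3.041 GB.

3.04 GB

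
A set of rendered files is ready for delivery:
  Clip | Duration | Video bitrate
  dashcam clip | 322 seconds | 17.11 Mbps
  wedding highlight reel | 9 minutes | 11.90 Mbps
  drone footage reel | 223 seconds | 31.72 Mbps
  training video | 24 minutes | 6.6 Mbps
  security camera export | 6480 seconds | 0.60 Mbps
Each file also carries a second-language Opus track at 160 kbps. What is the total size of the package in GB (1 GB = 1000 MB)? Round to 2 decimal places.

4.23 GB

Audio: 160 kbps = 0.160 Mbps.
dashcam clip: 17.270 Mbps × 322 s = 5560.9 Mb
wedding highlight reel: 12.060 Mbps × 540 s = 6512.4 Mb
drone footage reel: 31.880 Mbps × 223 s = 7109.2 Mb
training video: 6.760 Mbps × 1440 s = 9734.4 Mb
security camera export: 0.760 Mbps × 6480 s = 4924.8 Mb
Total: 33841.8 Mb = 4230.2 MB.
= 4.230 GB.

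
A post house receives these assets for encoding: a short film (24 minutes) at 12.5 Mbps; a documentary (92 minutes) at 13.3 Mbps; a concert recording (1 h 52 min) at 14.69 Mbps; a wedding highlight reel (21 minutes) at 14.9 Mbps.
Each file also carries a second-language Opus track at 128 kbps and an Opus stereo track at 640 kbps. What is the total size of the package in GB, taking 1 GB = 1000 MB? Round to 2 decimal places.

27.55 GB

Audio total: 128 + 640 = 768 kbps = 0.768 Mbps.
short film: 13.268 Mbps × 1440 s = 19105.9 Mb
documentary: 14.068 Mbps × 5520 s = 77655.4 Mb
concert recording: 15.458 Mbps × 6720 s = 103877.8 Mb
wedding highlight reel: 15.668 Mbps × 1260 s = 19741.7 Mb
Total: 220380.7 Mb = 27547.6 MB.
= 27.55 GB.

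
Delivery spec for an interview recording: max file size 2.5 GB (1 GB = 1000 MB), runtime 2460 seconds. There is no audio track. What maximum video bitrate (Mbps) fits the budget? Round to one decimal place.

Budget: 2.5 GB = 20000.0 Mb.
Total bitrate budget: 20000.0 Mb / 2460 s = 8.130 Mbps.

8.1 Mbps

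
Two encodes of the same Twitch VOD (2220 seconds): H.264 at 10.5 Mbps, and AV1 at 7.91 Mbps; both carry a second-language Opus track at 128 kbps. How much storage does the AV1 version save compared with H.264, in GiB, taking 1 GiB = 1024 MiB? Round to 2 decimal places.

Audio: 128 kbps = 0.128 Mbps.
H.264: 10.628 Mbps × 2220 s = 23594.2 Mb = 2.747 GiB.
AV1: 8.038 Mbps × 2220 s = 17844.4 Mb = 2.077 GiB.
Saving: 2.747 − 2.077 = 0.669 GiB.

0.67 GiB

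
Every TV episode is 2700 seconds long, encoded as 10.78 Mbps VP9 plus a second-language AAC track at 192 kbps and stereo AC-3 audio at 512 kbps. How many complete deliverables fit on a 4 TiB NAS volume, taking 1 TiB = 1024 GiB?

Audio total: 192 + 512 = 704 kbps = 0.704 Mbps.
Total bitrate: 11.484 Mbps.
Per item: 11.484 Mbps × 2700 s = 31,007 Mb = 3,876 MB.
Capacity: 4 TiB = 35,184,372 Mb; 1134.73 items → 1134 complete.

1134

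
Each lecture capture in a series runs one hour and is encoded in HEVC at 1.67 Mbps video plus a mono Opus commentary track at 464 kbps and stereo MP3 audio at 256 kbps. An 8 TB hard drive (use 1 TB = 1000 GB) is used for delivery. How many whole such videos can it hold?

1 h = 3600 s
Audio total: 464 + 256 = 720 kbps = 0.720 Mbps.
Total bitrate: 2.390 Mbps.
Per item: 2.390 Mbps × 3600 s = 8,604 Mb = 1,076 MB.
Capacity: 8 TB = 64,000,000 Mb; 7438.40 items → 7438 complete.

7438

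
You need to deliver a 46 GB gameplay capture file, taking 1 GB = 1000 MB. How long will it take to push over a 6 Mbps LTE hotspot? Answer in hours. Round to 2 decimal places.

File: 46 GB = 368000.0 Mb.
At 6 Mbps: 368000.0 / 6 = 61333.3 s ≈ 17 hours.

17.04 hours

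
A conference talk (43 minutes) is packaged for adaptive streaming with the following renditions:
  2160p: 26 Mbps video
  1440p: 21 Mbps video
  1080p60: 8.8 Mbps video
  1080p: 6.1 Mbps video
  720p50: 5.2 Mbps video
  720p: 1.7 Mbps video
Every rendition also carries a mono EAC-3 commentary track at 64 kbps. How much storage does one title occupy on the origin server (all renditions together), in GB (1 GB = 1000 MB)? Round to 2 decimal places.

22.31 GB

43 min = 2580 s
Audio: 64 kbps = 0.064 Mbps.
Sum of rendition bitrates: (26+0.064) + (21+0.064) + (8.8+0.064) + (6.1+0.064) + (5.2+0.064) + (1.7+0.064) = 69.184 Mbps.
× 2580 s = 178,495 Mb = 22,312 MB = 22.31 GB.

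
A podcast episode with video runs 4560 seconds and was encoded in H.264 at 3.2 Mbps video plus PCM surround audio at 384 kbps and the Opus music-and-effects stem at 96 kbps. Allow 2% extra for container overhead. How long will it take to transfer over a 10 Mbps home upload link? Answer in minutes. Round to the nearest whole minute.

29 minutes

Audio total: 384 + 96 = 480 kbps = 0.480 Mbps.
Total bitrate: 3.680 Mbps.
File: 3.680 Mbps × 4560 s = 16780.8 Mb.
With 2% container overhead: ×1.02. → 17116.4 Mb.
At 10 Mbps: 17116.4 / 10 = 1711.6 s ≈ 28.5 minutes.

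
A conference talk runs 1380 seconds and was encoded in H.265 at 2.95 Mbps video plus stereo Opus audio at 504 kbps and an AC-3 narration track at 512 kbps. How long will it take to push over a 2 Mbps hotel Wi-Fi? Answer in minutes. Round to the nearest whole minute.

Audio total: 504 + 512 = 1016 kbps = 1.016 Mbps.
Total bitrate: 3.966 Mbps.
File: 3.966 Mbps × 1380 s = 5473.1 Mb.
At 2 Mbps: 5473.1 / 2 = 2736.5 s ≈ 45.6 minutes.

46 minutes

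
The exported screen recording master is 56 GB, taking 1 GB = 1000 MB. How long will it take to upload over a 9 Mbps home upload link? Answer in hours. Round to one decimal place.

File: 56 GB = 448000.0 Mb.
At 9 Mbps: 448000.0 / 9 = 49777.8 s ≈ 13.8 hours.

13.8 hours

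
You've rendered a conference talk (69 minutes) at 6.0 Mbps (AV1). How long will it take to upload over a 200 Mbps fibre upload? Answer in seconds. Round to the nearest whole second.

69 min = 4140 s
File: 6.000 Mbps × 4140 s = 24840.0 Mb.
At 200 Mbps: 24840.0 / 200 = 124.2 s ≈ 124 seconds.

124 seconds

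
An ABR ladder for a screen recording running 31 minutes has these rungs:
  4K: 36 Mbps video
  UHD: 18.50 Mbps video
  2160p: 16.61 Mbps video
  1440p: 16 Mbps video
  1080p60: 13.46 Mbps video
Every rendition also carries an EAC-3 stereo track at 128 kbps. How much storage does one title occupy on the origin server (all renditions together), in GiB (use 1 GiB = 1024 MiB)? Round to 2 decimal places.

31 min = 1860 s
Audio: 128 kbps = 0.128 Mbps.
Sum of rendition bitrates: (36+0.128) + (18.50+0.128) + (16.61+0.128) + (16+0.128) + (13.46+0.128) = 101.210 Mbps.
× 1860 s = 188,251 Mb = 23,531 MB = 21.92 GiB.

21.92 GiB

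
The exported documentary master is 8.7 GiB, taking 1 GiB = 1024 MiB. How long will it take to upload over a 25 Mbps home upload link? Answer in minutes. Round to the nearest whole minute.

File: 8.7 GiB = 74732.4 Mb.
At 25 Mbps: 74732.4 / 25 = 2989.3 s ≈ 49.8 minutes.

50 minutes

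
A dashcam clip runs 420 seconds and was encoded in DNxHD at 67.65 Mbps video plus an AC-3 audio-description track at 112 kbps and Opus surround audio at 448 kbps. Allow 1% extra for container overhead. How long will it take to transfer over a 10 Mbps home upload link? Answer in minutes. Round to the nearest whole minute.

Audio total: 112 + 448 = 560 kbps = 0.560 Mbps.
Total bitrate: 68.210 Mbps.
File: 68.210 Mbps × 420 s = 28648.2 Mb.
With 1% container overhead: ×1.01. → 28934.7 Mb.
At 10 Mbps: 28934.7 / 10 = 2893.5 s ≈ 48.2 minutes.

48 minutes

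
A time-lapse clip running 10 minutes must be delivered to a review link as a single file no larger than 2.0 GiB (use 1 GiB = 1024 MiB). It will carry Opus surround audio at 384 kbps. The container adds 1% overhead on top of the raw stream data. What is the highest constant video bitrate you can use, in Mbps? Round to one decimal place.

Budget: 2.0 GiB = 17179.9 Mb.
Stream payload after overhead: 17179.9 / 1.01 = 17009.8 Mb.
10 min = 600 s
Total bitrate budget: 17009.8 Mb / 600 s = 28.350 Mbps.
Audio: 384 kbps = 0.384 Mbps.
Video: 28.350 − 0.384 = 27.966 Mbps.

28.0 Mbps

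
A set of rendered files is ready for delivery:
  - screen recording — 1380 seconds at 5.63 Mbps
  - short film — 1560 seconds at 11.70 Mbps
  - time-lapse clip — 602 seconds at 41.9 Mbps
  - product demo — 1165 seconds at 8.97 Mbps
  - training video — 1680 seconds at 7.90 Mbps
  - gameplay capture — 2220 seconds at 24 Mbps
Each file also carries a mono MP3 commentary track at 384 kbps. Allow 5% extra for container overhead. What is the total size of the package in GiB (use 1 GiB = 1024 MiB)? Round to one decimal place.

Audio: 384 kbps = 0.384 Mbps.
screen recording: 6.014 Mbps × 1380 s × 1.05 = 8714.3 Mb
short film: 12.084 Mbps × 1560 s × 1.05 = 19793.6 Mb
time-lapse clip: 42.284 Mbps × 602 s × 1.05 = 26727.7 Mb
product demo: 9.354 Mbps × 1165 s × 1.05 = 11442.3 Mb
training video: 8.284 Mbps × 1680 s × 1.05 = 14613.0 Mb
gameplay capture: 24.384 Mbps × 2220 s × 1.05 = 56839.1 Mb
Total: 138130.0 Mb = 17266.2 MB.
= 16.08 GiB.

16.1 GiB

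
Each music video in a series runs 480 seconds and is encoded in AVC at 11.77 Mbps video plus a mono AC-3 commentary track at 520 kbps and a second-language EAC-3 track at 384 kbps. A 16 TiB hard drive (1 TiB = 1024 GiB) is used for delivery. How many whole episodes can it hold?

23134

Audio total: 520 + 384 = 904 kbps = 0.904 Mbps.
Total bitrate: 12.674 Mbps.
Per item: 12.674 Mbps × 480 s = 6,084 Mb = 760.4 MB.
Capacity: 16 TiB = 140,737,488 Mb; 23134.22 items → 23134 complete.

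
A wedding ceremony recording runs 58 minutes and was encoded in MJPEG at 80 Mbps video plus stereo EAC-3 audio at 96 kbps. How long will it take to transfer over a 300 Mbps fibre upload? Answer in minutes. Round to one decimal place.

15.5 minutes

58 min = 3480 s
Audio: 96 kbps = 0.096 Mbps.
Total bitrate: 80.096 Mbps.
File: 80.096 Mbps × 3480 s = 278734.1 Mb.
At 300 Mbps: 278734.1 / 300 = 929.1 s ≈ 15.5 minutes.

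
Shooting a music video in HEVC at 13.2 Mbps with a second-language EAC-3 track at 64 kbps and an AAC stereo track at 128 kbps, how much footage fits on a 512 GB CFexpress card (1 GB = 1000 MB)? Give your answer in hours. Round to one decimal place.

Audio total: 64 + 128 = 192 kbps = 0.192 Mbps.
Total bitrate: 13.2 + 0.192 = 13.392 Mbps.
Capacity: 512 GB = 4,096,000 Mb.
Recording time: 4,096,000 / 13.392 = 305,854 s ≈ 85.0 hours.

85.0 hours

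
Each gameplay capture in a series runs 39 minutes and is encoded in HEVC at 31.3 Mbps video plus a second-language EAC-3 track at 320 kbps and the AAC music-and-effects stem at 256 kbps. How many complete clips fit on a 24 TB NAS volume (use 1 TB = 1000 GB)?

2574

39 min = 2340 s
Audio total: 320 + 256 = 576 kbps = 0.576 Mbps.
Total bitrate: 31.876 Mbps.
Per item: 31.876 Mbps × 2340 s = 74,590 Mb = 9,324 MB.
Capacity: 24 TB = 192,000,000 Mb; 2574.08 items → 2574 complete.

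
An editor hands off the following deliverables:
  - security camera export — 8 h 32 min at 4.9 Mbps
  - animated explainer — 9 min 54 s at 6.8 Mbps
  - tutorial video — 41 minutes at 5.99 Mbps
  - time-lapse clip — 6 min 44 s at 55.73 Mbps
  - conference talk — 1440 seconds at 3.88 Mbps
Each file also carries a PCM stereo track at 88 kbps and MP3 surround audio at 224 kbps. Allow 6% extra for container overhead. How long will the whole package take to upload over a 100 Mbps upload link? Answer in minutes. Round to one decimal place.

36.8 minutes

Audio total: 88 + 224 = 312 kbps = 0.312 Mbps.
security camera export: 5.212 Mbps × 30720 s × 1.06 = 169719.4 Mb
animated explainer: 7.112 Mbps × 594 s × 1.06 = 4478.0 Mb
tutorial video: 6.302 Mbps × 2460 s × 1.06 = 16433.1 Mb
time-lapse clip: 56.042 Mbps × 404 s × 1.06 = 23999.4 Mb
conference talk: 4.192 Mbps × 1440 s × 1.06 = 6398.7 Mb
Total: 221028.6 Mb = 27628.6 MB.
At 100 Mbps: 221028.6 / 100 = 2210 s ≈ 36.8 minutes.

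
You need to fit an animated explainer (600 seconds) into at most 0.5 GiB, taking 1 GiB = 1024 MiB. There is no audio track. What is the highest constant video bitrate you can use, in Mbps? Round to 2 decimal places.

Budget: 0.5 GiB = 4295.0 Mb.
Total bitrate budget: 4295.0 Mb / 600 s = 7.158 Mbps.

7.16 Mbps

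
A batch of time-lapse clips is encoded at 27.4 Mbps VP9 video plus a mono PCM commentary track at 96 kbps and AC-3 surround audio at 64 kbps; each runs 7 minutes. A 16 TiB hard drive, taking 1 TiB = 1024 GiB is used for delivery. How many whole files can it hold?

12158

7 min = 420 s
Audio total: 96 + 64 = 160 kbps = 0.160 Mbps.
Total bitrate: 27.560 Mbps.
Per item: 27.560 Mbps × 420 s = 11,575 Mb = 1,447 MB.
Capacity: 16 TiB = 140,737,488 Mb; 12158.54 items → 12158 complete.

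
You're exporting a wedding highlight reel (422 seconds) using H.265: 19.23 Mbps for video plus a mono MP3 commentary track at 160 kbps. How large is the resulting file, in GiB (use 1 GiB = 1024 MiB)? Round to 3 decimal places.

Audio: 160 kbps = 0.160 Mbps.
Total bitrate: 19.23 + 0.160 = 19.390 Mbps.
Stream data: 19.390 Mbps × 422 s = 8182.6 Mb.
8,183 Mb = 1,022,822,500 bytes ÷ 1,073,741,824 = 0.9526 GiB.

0.953 GiB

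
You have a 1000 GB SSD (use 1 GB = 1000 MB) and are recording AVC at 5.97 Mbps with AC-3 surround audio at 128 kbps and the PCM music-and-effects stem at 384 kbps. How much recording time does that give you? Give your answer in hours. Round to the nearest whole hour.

343 hours

Audio total: 128 + 384 = 512 kbps = 0.512 Mbps.
Total bitrate: 5.97 + 0.512 = 6.482 Mbps.
Capacity: 1000 GB = 8,000,000 Mb.
Recording time: 8,000,000 / 6.482 = 1,234,187 s ≈ 343 hours.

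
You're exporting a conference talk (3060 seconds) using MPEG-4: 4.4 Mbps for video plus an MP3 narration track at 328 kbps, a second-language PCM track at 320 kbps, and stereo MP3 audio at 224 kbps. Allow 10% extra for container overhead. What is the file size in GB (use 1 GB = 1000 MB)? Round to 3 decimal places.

Audio total: 328 + 320 + 224 = 872 kbps = 0.872 Mbps.
Total bitrate: 4.4 + 0.872 = 5.272 Mbps.
Stream data: 5.272 Mbps × 3060 s = 16132.3 Mb.
With 10% container overhead: ×1.10.
17,746 Mb ÷ 8 = 2,218 MB → 2.218 GB.

2.218 GB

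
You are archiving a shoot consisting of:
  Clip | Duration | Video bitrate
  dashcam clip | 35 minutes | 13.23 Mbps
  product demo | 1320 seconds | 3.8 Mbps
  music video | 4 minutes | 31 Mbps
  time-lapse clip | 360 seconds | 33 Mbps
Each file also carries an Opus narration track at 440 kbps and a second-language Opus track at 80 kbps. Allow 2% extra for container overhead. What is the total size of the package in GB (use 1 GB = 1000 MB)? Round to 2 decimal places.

Audio total: 440 + 80 = 520 kbps = 0.520 Mbps.
dashcam clip: 13.750 Mbps × 2100 s × 1.02 = 29452.5 Mb
product demo: 4.320 Mbps × 1320 s × 1.02 = 5816.4 Mb
music video: 31.520 Mbps × 240 s × 1.02 = 7716.1 Mb
time-lapse clip: 33.520 Mbps × 360 s × 1.02 = 12308.5 Mb
Total: 55293.6 Mb = 6911.7 MB.
= 6.912 GB.

6.91 GB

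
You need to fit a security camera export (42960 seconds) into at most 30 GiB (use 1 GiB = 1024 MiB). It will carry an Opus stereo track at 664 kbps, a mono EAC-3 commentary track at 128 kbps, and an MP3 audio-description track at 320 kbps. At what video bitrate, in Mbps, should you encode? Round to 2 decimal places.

4.89 Mbps

Budget: 30 GiB = 257698.0 Mb.
Total bitrate budget: 257698.0 Mb / 42960 s = 5.999 Mbps.
Audio total: 664 + 128 + 320 = 1112 kbps = 1.112 Mbps.
Video: 5.999 − 1.112 = 4.887 Mbps.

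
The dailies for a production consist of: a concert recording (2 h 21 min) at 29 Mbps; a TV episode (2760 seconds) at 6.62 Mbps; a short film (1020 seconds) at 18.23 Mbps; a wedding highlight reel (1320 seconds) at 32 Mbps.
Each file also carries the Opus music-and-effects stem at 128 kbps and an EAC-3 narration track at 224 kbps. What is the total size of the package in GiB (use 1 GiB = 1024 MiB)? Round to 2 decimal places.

38.33 GiB

Audio total: 128 + 224 = 352 kbps = 0.352 Mbps.
concert recording: 29.352 Mbps × 8460 s = 248317.9 Mb
TV episode: 6.972 Mbps × 2760 s = 19242.7 Mb
short film: 18.582 Mbps × 1020 s = 18953.6 Mb
wedding highlight reel: 32.352 Mbps × 1320 s = 42704.6 Mb
Total: 329218.9 Mb = 41152.4 MB.
= 38.33 GiB.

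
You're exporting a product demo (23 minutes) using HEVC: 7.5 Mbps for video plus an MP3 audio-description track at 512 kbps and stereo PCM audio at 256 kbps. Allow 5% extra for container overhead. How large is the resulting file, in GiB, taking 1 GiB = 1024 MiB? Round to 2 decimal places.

1.39 GiB

23 min = 1380 s
Audio total: 512 + 256 = 768 kbps = 0.768 Mbps.
Total bitrate: 7.5 + 0.768 = 8.268 Mbps.
Stream data: 8.268 Mbps × 1380 s = 11409.8 Mb.
With 5% container overhead: ×1.05.
11,980 Mb = 1,497,541,500 bytes ÷ 1,073,741,824 = 1.395 GiB.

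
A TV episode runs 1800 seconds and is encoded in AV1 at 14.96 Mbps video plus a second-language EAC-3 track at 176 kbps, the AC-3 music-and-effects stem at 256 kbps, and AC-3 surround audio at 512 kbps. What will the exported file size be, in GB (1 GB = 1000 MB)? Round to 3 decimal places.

Audio total: 176 + 256 + 512 = 944 kbps = 0.944 Mbps.
Total bitrate: 14.96 + 0.944 = 15.904 Mbps.
Stream data: 15.904 Mbps × 1800 s = 28627.2 Mb.
28,627 Mb ÷ 8 = 3,578 MB → 3.578 GB.

3.578 GB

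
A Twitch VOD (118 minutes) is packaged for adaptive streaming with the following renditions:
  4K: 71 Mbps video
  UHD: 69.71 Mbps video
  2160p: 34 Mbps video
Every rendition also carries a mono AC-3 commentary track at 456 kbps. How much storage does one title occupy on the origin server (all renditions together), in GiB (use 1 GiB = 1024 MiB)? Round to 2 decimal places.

118 min = 7080 s
Audio: 456 kbps = 0.456 Mbps.
Sum of rendition bitrates: (71+0.456) + (69.71+0.456) + (34+0.456) = 176.078 Mbps.
× 7080 s = 1,246,632 Mb = 155,829 MB = 145.1 GiB.

145.13 GiB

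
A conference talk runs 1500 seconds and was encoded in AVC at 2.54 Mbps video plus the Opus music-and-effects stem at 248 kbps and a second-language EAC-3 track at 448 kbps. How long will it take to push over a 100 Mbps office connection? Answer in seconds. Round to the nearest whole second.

Audio total: 248 + 448 = 696 kbps = 0.696 Mbps.
Total bitrate: 3.236 Mbps.
File: 3.236 Mbps × 1500 s = 4854.0 Mb.
At 100 Mbps: 4854.0 / 100 = 48.5 s ≈ 48.5 seconds.

49 seconds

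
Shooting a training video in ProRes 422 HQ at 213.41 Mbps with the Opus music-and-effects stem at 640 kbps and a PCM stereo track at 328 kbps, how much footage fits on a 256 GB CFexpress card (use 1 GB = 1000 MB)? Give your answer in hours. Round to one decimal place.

2.7 hours

Audio total: 640 + 328 = 968 kbps = 0.968 Mbps.
Total bitrate: 213.41 + 0.968 = 214.378 Mbps.
Capacity: 256 GB = 2,048,000 Mb.
Recording time: 2,048,000 / 214.378 = 9,553 s ≈ 2.65 hours.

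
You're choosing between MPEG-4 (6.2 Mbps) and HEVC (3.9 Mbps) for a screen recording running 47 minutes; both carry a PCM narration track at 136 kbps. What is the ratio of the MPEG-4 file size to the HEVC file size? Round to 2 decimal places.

1.57

47 min = 2820 s
Audio: 136 kbps = 0.136 Mbps.
MPEG-4: 6.336 Mbps × 2820 s = 17867.5 Mb = 2.233 GB.
HEVC: 4.036 Mbps × 2820 s = 11381.5 Mb = 1.423 GB.
Ratio: 2.233 / 1.423 = 1.570.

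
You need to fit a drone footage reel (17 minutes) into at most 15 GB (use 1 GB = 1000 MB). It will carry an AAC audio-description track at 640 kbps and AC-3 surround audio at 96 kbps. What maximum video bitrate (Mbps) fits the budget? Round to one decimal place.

116.9 Mbps

Budget: 15 GB = 120000.0 Mb.
17 min = 1020 s
Total bitrate budget: 120000.0 Mb / 1020 s = 117.647 Mbps.
Audio total: 640 + 96 = 736 kbps = 0.736 Mbps.
Video: 117.647 − 0.736 = 116.911 Mbps.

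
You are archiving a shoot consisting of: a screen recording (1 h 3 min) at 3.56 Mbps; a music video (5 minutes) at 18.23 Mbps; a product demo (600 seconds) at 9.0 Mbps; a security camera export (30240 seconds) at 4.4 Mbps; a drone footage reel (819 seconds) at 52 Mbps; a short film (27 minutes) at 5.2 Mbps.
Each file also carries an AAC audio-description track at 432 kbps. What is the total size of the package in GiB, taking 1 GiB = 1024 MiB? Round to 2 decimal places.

26.14 GiB

Audio: 432 kbps = 0.432 Mbps.
screen recording: 3.992 Mbps × 3780 s = 15089.8 Mb
music video: 18.662 Mbps × 300 s = 5598.6 Mb
product demo: 9.432 Mbps × 600 s = 5659.2 Mb
security camera export: 4.832 Mbps × 30240 s = 146119.7 Mb
drone footage reel: 52.432 Mbps × 819 s = 42941.8 Mb
short film: 5.632 Mbps × 1620 s = 9123.8 Mb
Total: 224532.9 Mb = 28066.6 MB.
= 26.14 GiB.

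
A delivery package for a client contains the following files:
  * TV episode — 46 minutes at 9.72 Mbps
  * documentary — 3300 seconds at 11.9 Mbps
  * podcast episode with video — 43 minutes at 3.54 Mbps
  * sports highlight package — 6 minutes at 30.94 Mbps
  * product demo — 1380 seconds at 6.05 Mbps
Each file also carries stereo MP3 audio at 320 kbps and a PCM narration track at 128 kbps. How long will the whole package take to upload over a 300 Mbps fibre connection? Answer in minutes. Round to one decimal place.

5.5 minutes

Audio total: 320 + 128 = 448 kbps = 0.448 Mbps.
TV episode: 10.168 Mbps × 2760 s = 28063.7 Mb
documentary: 12.348 Mbps × 3300 s = 40748.4 Mb
podcast episode with video: 3.988 Mbps × 2580 s = 10289.0 Mb
sports highlight package: 31.388 Mbps × 360 s = 11299.7 Mb
product demo: 6.498 Mbps × 1380 s = 8967.2 Mb
Total: 99368.0 Mb = 12421.0 MB.
At 300 Mbps: 99368.0 / 300 = 331 s ≈ 5.52 minutes.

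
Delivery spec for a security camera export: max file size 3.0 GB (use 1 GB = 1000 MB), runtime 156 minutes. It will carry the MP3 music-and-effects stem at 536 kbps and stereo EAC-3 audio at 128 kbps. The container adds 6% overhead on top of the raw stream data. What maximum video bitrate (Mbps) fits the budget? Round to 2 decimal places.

Budget: 3.0 GB = 24000.0 Mb.
Stream payload after overhead: 24000.0 / 1.06 = 22641.5 Mb.
156 min = 9360 s
Total bitrate budget: 22641.5 Mb / 9360 s = 2.419 Mbps.
Audio total: 536 + 128 = 664 kbps = 0.664 Mbps.
Video: 2.419 − 0.664 = 1.755 Mbps.

1.75 Mbps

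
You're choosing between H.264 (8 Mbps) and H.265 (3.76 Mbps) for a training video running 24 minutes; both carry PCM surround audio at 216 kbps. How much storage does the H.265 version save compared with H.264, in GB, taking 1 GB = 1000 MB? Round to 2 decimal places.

0.76 GB

24 min = 1440 s
Audio: 216 kbps = 0.216 Mbps.
H.264: 8.216 Mbps × 1440 s = 11831.0 Mb = 1.479 GB.
H.265: 3.976 Mbps × 1440 s = 5725.4 Mb = 0.716 GB.
Saving: 1.479 − 0.716 = 0.763 GB.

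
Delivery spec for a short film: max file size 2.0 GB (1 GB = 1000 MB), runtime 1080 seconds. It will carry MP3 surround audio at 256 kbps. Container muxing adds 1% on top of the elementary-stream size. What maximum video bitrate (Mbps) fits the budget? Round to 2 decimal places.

Budget: 2.0 GB = 16000.0 Mb.
Stream payload after overhead: 16000.0 / 1.01 = 15841.6 Mb.
Total bitrate budget: 15841.6 Mb / 1080 s = 14.668 Mbps.
Audio: 256 kbps = 0.256 Mbps.
Video: 14.668 − 0.256 = 14.412 Mbps.

14.41 Mbps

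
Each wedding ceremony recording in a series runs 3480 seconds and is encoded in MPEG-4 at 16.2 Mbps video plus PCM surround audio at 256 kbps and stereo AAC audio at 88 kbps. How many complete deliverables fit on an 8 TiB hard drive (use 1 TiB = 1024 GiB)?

Audio total: 256 + 88 = 344 kbps = 0.344 Mbps.
Total bitrate: 16.544 Mbps.
Per item: 16.544 Mbps × 3480 s = 57,573 Mb = 7,197 MB.
Capacity: 8 TiB = 70,368,744 Mb; 1222.25 items → 1222 complete.

1222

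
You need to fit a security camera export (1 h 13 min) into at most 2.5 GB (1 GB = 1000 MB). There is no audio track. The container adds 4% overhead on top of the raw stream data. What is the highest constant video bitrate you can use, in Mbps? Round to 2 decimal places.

Budget: 2.5 GB = 20000.0 Mb.
Stream payload after overhead: 20000.0 / 1.04 = 19230.8 Mb.
1 h 13 min = 73 min = 4380 s
Total bitrate budget: 19230.8 Mb / 4380 s = 4.391 Mbps.

4.39 Mbps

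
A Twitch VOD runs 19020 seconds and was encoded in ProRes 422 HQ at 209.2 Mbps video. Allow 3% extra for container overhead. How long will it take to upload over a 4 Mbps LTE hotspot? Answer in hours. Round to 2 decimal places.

File: 209.200 Mbps × 19020 s = 3978984.0 Mb.
With 3% container overhead: ×1.03. → 4098353.5 Mb.
At 4 Mbps: 4098353.5 / 4 = 1024588.4 s ≈ 285 hours.

284.61 hours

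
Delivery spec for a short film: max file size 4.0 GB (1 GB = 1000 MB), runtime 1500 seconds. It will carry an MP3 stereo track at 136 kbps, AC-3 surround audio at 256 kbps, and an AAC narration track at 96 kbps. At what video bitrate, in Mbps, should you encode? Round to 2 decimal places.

20.85 Mbps

Budget: 4.0 GB = 32000.0 Mb.
Total bitrate budget: 32000.0 Mb / 1500 s = 21.333 Mbps.
Audio total: 136 + 256 + 96 = 488 kbps = 0.488 Mbps.
Video: 21.333 − 0.488 = 20.845 Mbps.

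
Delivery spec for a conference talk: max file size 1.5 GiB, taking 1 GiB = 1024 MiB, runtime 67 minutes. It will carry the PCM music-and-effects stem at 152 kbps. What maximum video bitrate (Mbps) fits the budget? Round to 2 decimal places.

Budget: 1.5 GiB = 12884.9 Mb.
67 min = 4020 s
Total bitrate budget: 12884.9 Mb / 4020 s = 3.205 Mbps.
Audio: 152 kbps = 0.152 Mbps.
Video: 3.205 − 0.152 = 3.053 Mbps.

3.05 Mbps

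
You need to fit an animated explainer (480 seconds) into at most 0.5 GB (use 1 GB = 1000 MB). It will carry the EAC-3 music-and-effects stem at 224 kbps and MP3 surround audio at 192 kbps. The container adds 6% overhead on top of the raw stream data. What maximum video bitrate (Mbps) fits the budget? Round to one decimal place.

7.4 Mbps

Budget: 0.5 GB = 4000.0 Mb.
Stream payload after overhead: 4000.0 / 1.06 = 3773.6 Mb.
Total bitrate budget: 3773.6 Mb / 480 s = 7.862 Mbps.
Audio total: 224 + 192 = 416 kbps = 0.416 Mbps.
Video: 7.862 − 0.416 = 7.446 Mbps.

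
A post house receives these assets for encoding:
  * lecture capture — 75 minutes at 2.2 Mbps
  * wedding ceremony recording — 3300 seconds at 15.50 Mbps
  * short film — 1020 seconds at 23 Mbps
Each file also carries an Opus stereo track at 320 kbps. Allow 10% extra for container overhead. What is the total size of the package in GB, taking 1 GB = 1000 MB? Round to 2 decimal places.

Audio: 320 kbps = 0.320 Mbps.
lecture capture: 2.520 Mbps × 4500 s × 1.10 = 12474.0 Mb
wedding ceremony recording: 15.820 Mbps × 3300 s × 1.10 = 57426.6 Mb
short film: 23.320 Mbps × 1020 s × 1.10 = 26165.0 Mb
Total: 96065.6 Mb = 12008.2 MB.
= 12.01 GB.

12.01 GB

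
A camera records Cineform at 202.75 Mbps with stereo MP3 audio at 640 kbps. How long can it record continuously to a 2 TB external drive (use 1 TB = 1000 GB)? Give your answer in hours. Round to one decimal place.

21.9 hours

Audio: 640 kbps = 0.640 Mbps.
Total bitrate: 202.75 + 0.640 = 203.390 Mbps.
Capacity: 2 TB = 16,000,000 Mb.
Recording time: 16,000,000 / 203.390 = 78,667 s ≈ 21.9 hours.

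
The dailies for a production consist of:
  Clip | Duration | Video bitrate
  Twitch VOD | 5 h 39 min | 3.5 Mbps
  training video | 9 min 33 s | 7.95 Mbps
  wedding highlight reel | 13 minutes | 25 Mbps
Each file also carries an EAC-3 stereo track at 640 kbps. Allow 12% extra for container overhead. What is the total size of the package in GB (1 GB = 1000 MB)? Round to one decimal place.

Audio: 640 kbps = 0.640 Mbps.
Twitch VOD: 4.140 Mbps × 20340 s × 1.12 = 94312.5 Mb
training video: 8.590 Mbps × 573 s × 1.12 = 5512.7 Mb
wedding highlight reel: 25.640 Mbps × 780 s × 1.12 = 22399.1 Mb
Total: 122224.3 Mb = 15278.0 MB.
= 15.28 GB.

15.3 GB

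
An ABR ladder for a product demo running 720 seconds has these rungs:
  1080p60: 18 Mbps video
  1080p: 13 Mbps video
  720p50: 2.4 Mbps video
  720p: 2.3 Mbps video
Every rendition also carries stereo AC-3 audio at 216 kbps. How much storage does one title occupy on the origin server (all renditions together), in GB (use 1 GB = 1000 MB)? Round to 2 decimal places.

Audio: 216 kbps = 0.216 Mbps.
Sum of rendition bitrates: (18+0.216) + (13+0.216) + (2.4+0.216) + (2.3+0.216) = 36.564 Mbps.
× 720 s = 26,326 Mb = 3,291 MB = 3.291 GB.

3.29 GB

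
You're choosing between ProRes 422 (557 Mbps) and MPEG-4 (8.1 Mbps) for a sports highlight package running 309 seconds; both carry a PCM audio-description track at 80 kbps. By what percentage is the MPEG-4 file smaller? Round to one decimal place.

Audio: 80 kbps = 0.080 Mbps.
ProRes 422: 557.080 Mbps × 309 s = 172137.7 Mb = 20.039 GiB.
MPEG-4: 8.180 Mbps × 309 s = 2527.6 Mb = 0.294 GiB.
Reduction: (1 − 0.294/20.039) × 100 = 98.53%.

98.5%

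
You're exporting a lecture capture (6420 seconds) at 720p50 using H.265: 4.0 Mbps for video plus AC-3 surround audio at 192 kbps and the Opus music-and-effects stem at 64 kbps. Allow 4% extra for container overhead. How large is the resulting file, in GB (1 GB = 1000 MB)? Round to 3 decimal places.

Audio total: 192 + 64 = 256 kbps = 0.256 Mbps.
Total bitrate: 4.0 + 0.256 = 4.256 Mbps.
Stream data: 4.256 Mbps × 6420 s = 27323.5 Mb.
With 4% container overhead: ×1.04.
28,416 Mb ÷ 8 = 3,552 MB → 3.552 GB.

3.552 GB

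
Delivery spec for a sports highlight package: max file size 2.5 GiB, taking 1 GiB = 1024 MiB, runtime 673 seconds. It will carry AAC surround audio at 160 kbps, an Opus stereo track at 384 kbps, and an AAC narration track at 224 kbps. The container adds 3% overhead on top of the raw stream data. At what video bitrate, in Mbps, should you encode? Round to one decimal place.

30.2 Mbps

Budget: 2.5 GiB = 21474.8 Mb.
Stream payload after overhead: 21474.8 / 1.03 = 20849.4 Mb.
Total bitrate budget: 20849.4 Mb / 673 s = 30.980 Mbps.
Audio total: 160 + 384 + 224 = 768 kbps = 0.768 Mbps.
Video: 30.980 − 0.768 = 30.212 Mbps.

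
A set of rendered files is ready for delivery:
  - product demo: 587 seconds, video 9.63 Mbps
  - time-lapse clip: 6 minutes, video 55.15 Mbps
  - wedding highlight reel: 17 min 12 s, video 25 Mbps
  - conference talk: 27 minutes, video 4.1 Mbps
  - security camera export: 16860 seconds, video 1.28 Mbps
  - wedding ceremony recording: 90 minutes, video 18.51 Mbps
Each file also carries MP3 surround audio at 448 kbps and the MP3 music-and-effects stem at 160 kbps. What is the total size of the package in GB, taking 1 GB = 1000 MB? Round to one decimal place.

Audio total: 448 + 160 = 608 kbps = 0.608 Mbps.
product demo: 10.238 Mbps × 587 s = 6009.7 Mb
time-lapse clip: 55.758 Mbps × 360 s = 20072.9 Mb
wedding highlight reel: 25.608 Mbps × 1032 s = 26427.5 Mb
conference talk: 4.708 Mbps × 1620 s = 7627.0 Mb
security camera export: 1.888 Mbps × 16860 s = 31831.7 Mb
wedding ceremony recording: 19.118 Mbps × 5400 s = 103237.2 Mb
Total: 195205.9 Mb = 24400.7 MB.
= 24.40 GB.

24.4 GB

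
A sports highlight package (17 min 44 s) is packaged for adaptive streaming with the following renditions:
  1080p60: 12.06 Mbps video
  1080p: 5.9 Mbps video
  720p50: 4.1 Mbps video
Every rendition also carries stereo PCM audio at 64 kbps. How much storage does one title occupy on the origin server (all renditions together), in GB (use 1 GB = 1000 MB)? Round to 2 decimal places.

2.96 GB

17 min 44 s = 1064 s
Audio: 64 kbps = 0.064 Mbps.
Sum of rendition bitrates: (12.06+0.064) + (5.9+0.064) + (4.1+0.064) = 22.252 Mbps.
× 1064 s = 23,676 Mb = 2,960 MB = 2.960 GB.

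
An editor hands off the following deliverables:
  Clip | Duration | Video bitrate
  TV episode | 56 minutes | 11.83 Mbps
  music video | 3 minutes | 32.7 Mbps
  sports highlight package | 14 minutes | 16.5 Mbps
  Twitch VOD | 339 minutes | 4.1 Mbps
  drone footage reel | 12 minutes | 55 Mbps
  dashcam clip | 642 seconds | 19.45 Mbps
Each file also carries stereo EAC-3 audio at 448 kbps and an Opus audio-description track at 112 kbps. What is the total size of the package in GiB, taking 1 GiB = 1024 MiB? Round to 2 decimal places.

24.40 GiB

Audio total: 448 + 112 = 560 kbps = 0.560 Mbps.
TV episode: 12.390 Mbps × 3360 s = 41630.4 Mb
music video: 33.260 Mbps × 180 s = 5986.8 Mb
sports highlight package: 17.060 Mbps × 840 s = 14330.4 Mb
Twitch VOD: 4.660 Mbps × 20340 s = 94784.4 Mb
drone footage reel: 55.560 Mbps × 720 s = 40003.2 Mb
dashcam clip: 20.010 Mbps × 642 s = 12846.4 Mb
Total: 209581.6 Mb = 26197.7 MB.
= 24.40 GiB.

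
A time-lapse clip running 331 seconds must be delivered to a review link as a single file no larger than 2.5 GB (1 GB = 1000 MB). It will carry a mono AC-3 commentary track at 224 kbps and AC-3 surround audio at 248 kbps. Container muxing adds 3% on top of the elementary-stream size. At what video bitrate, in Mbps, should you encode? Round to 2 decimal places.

Budget: 2.5 GB = 20000.0 Mb.
Stream payload after overhead: 20000.0 / 1.03 = 19417.5 Mb.
Total bitrate budget: 19417.5 Mb / 331 s = 58.663 Mbps.
Audio total: 224 + 248 = 472 kbps = 0.472 Mbps.
Video: 58.663 − 0.472 = 58.191 Mbps.

58.19 Mbps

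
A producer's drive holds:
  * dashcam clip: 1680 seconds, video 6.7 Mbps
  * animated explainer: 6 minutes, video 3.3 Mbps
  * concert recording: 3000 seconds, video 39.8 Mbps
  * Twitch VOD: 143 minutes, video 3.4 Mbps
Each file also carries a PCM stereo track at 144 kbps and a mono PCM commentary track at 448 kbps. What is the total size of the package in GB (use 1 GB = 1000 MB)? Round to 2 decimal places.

21.13 GB

Audio total: 144 + 448 = 592 kbps = 0.592 Mbps.
dashcam clip: 7.292 Mbps × 1680 s = 12250.6 Mb
animated explainer: 3.892 Mbps × 360 s = 1401.1 Mb
concert recording: 40.392 Mbps × 3000 s = 121176.0 Mb
Twitch VOD: 3.992 Mbps × 8580 s = 34251.4 Mb
Total: 169079.0 Mb = 21134.9 MB.
= 21.13 GB.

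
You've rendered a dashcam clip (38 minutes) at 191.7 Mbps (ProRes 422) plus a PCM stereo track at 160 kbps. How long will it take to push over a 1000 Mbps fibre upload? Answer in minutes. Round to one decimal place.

38 min = 2280 s
Audio: 160 kbps = 0.160 Mbps.
Total bitrate: 191.860 Mbps.
File: 191.860 Mbps × 2280 s = 437440.8 Mb.
At 1000 Mbps: 437440.8 / 1000 = 437.4 s ≈ 7.29 minutes.

7.3 minutes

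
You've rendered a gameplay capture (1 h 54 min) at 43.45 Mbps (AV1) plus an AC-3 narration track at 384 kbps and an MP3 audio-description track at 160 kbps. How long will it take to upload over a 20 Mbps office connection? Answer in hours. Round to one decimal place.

4.2 hours

1 h 54 min = 114 min = 6840 s
Audio total: 384 + 160 = 544 kbps = 0.544 Mbps.
Total bitrate: 43.994 Mbps.
File: 43.994 Mbps × 6840 s = 300919.0 Mb.
At 20 Mbps: 300919.0 / 20 = 15045.9 s ≈ 4.18 hours.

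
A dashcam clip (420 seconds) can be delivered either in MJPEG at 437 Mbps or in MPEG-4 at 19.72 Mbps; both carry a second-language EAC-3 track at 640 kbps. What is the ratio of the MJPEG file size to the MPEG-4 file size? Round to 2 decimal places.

Audio: 640 kbps = 0.640 Mbps.
MJPEG: 437.640 Mbps × 420 s = 183808.8 Mb = 21.398 GiB.
MPEG-4: 20.360 Mbps × 420 s = 8551.2 Mb = 0.995 GiB.
Ratio: 21.398 / 0.995 = 21.495.

21.50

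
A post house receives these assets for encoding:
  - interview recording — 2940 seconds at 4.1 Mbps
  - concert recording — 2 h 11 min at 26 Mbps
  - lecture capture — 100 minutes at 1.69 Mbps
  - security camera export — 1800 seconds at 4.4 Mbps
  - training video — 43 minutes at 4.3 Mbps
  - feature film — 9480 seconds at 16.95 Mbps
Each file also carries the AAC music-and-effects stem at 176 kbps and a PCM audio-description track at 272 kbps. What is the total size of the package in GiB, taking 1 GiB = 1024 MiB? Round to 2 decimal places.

48.89 GiB

Audio total: 176 + 272 = 448 kbps = 0.448 Mbps.
interview recording: 4.548 Mbps × 2940 s = 13371.1 Mb
concert recording: 26.448 Mbps × 7860 s = 207881.3 Mb
lecture capture: 2.138 Mbps × 6000 s = 12828.0 Mb
security camera export: 4.848 Mbps × 1800 s = 8726.4 Mb
training video: 4.748 Mbps × 2580 s = 12249.8 Mb
feature film: 17.398 Mbps × 9480 s = 164933.0 Mb
Total: 419989.7 Mb = 52498.7 MB.
= 48.89 GiB.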